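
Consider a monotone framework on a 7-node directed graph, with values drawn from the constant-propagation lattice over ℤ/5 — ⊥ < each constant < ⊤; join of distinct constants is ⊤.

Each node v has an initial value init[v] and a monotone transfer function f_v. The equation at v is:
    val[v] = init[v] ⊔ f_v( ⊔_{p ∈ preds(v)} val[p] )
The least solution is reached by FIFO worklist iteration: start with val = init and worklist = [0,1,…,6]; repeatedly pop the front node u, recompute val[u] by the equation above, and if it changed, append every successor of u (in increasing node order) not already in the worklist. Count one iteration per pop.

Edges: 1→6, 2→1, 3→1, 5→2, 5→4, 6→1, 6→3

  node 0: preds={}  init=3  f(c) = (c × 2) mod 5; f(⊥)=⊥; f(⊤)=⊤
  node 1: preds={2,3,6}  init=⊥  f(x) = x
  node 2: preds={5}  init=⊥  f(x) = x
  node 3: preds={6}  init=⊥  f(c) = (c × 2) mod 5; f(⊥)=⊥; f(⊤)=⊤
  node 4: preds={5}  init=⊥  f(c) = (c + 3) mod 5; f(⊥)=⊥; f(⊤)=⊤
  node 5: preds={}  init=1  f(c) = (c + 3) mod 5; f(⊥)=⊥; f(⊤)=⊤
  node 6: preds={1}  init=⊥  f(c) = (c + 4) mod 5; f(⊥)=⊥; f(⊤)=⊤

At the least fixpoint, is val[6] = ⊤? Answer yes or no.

yes

Trace (15 dequeues):
  [1] u=0 | in ⊥ | out 3 | ==
  [2] u=1 | in ⊥ | out ⊥ | ==
  [3] u=2 | in 1 | out 1 | prev ⊥ | push {1}
  [4] u=3 | in ⊥ | out ⊥ | ==
  [5] u=4 | in 1 | out 4 | prev ⊥ | push {}
  [6] u=5 | in ⊥ | out 1 | ==
  [7] u=6 | in ⊥ | out ⊥ | ==
  [8] u=1 | in 1 | out 1 | prev ⊥ | push {6}
  [9] u=6 | in 1 | out 0 | prev ⊥ | push {1,3}
  [10] u=1 | in ⊤ | out ⊤ | prev 1 | push {6}
  [11] u=3 | in 0 | out 0 | prev ⊥ | push {1}
  [12] u=6 | in ⊤ | out ⊤ | prev 0 | push {3}
  [13] u=1 | in ⊤ | out ⊤ | ==
  [14] u=3 | in ⊤ | out ⊤ | prev 0 | push {1}
  [15] u=1 | in ⊤ | out ⊤ | ==

Converged values:
  [0] 3
  [1] ⊤
  [2] 1
  [3] ⊤
  [4] 4
  [5] 1
  [6] ⊤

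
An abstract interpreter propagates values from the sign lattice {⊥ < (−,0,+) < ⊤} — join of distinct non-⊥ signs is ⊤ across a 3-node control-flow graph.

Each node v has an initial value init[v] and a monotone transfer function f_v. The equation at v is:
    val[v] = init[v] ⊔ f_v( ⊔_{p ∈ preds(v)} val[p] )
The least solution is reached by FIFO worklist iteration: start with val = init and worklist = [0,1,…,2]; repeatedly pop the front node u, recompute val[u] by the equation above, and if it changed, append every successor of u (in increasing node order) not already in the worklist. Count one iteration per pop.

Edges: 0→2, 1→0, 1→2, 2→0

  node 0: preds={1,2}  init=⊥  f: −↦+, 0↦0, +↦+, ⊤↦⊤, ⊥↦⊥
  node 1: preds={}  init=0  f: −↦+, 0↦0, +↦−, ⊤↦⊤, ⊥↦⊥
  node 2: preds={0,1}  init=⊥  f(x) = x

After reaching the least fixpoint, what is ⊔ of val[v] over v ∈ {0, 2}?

Trace (4 dequeues):
  [1] u=0 | in 0 | out 0 | prev ⊥ | push {}
  [2] u=1 | in ⊥ | out 0 | ==
  [3] u=2 | in 0 | out 0 | prev ⊥ | push {0}
  [4] u=0 | in 0 | out 0 | ==

Converged values:
  [0] 0
  [1] 0
  [2] 0

0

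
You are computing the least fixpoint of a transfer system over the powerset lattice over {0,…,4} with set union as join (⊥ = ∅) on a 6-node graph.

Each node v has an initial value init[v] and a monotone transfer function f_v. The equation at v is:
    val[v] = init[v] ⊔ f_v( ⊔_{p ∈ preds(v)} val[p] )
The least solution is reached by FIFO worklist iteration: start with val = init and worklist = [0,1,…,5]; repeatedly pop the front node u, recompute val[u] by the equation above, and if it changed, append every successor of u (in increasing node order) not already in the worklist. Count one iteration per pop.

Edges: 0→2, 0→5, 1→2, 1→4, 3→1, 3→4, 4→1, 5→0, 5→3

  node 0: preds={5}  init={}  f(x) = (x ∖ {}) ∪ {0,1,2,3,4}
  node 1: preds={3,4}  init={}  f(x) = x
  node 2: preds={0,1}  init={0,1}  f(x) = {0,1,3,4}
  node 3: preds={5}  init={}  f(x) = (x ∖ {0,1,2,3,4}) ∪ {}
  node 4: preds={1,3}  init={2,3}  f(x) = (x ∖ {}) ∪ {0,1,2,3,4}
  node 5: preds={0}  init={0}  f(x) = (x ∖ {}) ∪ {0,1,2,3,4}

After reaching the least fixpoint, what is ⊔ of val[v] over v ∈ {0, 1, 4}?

{0,1,2,3,4}

Iteration log — 11 steps:
  step 1. node 0  ⊔preds={0}  new={0,1,2,3,4}  old={}  +wl: 
  step 2. node 1  ⊔preds={2,3}  new={2,3}  old={}  +wl: 
  step 3. node 2  ⊔preds={0,1,2,3,4}  new={0,1,3,4}  old={0,1}  +wl: 
  step 4. node 3  ⊔preds={0}  new={}  stable
  step 5. node 4  ⊔preds={2,3}  new={0,1,2,3,4}  old={2,3}  +wl: 1
  step 6. node 5  ⊔preds={0,1,2,3,4}  new={0,1,2,3,4}  old={0}  +wl: 0,3
  step 7. node 1  ⊔preds={0,1,2,3,4}  new={0,1,2,3,4}  old={2,3}  +wl: 2,4
  step 8. node 0  ⊔preds={0,1,2,3,4}  new={0,1,2,3,4}  stable
  step 9. node 3  ⊔preds={0,1,2,3,4}  new={}  stable
  step 10. node 2  ⊔preds={0,1,2,3,4}  new={0,1,3,4}  stable
  step 11. node 4  ⊔preds={0,1,2,3,4}  new={0,1,2,3,4}  stable

Least fixpoint reached:
  node 0: {0,1,2,3,4}
  node 1: {0,1,2,3,4}
  node 2: {0,1,3,4}
  node 3: {}
  node 4: {0,1,2,3,4}
  node 5: {0,1,2,3,4}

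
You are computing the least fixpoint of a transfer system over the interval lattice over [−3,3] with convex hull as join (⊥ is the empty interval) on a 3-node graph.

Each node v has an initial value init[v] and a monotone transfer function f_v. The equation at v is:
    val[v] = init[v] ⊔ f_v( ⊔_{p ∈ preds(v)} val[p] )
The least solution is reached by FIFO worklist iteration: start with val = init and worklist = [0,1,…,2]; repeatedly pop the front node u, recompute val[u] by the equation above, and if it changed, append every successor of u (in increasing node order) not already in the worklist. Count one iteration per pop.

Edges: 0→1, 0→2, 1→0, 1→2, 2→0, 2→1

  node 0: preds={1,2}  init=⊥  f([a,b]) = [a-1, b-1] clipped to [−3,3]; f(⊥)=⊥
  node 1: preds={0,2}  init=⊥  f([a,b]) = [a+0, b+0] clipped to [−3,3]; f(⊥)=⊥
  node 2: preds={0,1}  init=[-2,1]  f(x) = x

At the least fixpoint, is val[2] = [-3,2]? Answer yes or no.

Iteration log — 5 steps:
  step 1. node 0  ⊔preds=[-2,1]  new=[-3,0]  old=⊥  +wl: 
  step 2. node 1  ⊔preds=[-3,1]  new=[-3,1]  old=⊥  +wl: 0
  step 3. node 2  ⊔preds=[-3,1]  new=[-3,1]  old=[-2,1]  +wl: 1
  step 4. node 0  ⊔preds=[-3,1]  new=[-3,0]  stable
  step 5. node 1  ⊔preds=[-3,1]  new=[-3,1]  stable

Least fixpoint reached:
  node 0: [-3,0]
  node 1: [-3,1]
  node 2: [-3,1]

no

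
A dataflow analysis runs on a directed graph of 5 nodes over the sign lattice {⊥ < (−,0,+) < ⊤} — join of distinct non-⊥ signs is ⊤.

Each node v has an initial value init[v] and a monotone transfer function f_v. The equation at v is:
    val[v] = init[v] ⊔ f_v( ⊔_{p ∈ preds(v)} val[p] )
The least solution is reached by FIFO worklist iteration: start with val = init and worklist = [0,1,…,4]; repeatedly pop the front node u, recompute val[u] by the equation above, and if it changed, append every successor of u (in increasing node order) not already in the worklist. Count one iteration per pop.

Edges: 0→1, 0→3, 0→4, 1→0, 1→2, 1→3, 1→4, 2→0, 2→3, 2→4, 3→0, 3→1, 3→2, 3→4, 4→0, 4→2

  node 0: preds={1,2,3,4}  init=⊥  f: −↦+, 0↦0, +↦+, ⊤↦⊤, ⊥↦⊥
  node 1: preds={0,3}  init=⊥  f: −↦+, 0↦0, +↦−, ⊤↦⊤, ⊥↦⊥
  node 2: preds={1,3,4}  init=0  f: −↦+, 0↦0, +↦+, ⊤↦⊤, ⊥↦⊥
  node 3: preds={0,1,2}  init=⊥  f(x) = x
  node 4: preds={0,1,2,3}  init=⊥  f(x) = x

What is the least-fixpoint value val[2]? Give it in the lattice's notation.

0

Trace (8 dequeues):
  [1] u=0 | in 0 | out 0 | prev ⊥ | push {}
  [2] u=1 | in 0 | out 0 | prev ⊥ | push {0}
  [3] u=2 | in 0 | out 0 | ==
  [4] u=3 | in 0 | out 0 | prev ⊥ | push {1,2}
  [5] u=4 | in 0 | out 0 | prev ⊥ | push {}
  [6] u=0 | in 0 | out 0 | ==
  [7] u=1 | in 0 | out 0 | ==
  [8] u=2 | in 0 | out 0 | ==

Converged values:
  [0] 0
  [1] 0
  [2] 0
  [3] 0
  [4] 0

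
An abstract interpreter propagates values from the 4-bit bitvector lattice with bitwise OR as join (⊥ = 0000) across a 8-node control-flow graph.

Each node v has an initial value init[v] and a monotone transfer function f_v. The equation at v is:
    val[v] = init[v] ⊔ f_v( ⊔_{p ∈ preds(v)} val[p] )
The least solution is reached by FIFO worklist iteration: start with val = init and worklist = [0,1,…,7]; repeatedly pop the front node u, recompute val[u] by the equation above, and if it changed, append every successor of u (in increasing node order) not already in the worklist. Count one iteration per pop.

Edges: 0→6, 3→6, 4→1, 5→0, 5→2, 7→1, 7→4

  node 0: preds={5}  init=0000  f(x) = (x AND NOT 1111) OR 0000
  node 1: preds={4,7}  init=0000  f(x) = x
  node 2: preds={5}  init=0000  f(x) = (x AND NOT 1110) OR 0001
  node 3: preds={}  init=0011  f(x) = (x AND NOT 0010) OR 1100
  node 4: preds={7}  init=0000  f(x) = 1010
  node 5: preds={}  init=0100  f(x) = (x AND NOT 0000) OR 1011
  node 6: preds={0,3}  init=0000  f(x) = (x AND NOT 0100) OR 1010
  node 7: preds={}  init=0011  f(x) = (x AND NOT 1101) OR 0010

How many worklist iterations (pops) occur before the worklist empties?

11

Trace (11 dequeues):
  [1] u=0 | in 0100 | out 0000 | ==
  [2] u=1 | in 0011 | out 0011 | prev 0000 | push {}
  [3] u=2 | in 0100 | out 0001 | prev 0000 | push {}
  [4] u=3 | in 0000 | out 1111 | prev 0011 | push {}
  [5] u=4 | in 0011 | out 1010 | prev 0000 | push {1}
  [6] u=5 | in 0000 | out 1111 | prev 0100 | push {0,2}
  [7] u=6 | in 1111 | out 1011 | prev 0000 | push {}
  [8] u=7 | in 0000 | out 0011 | ==
  [9] u=1 | in 1011 | out 1011 | prev 0011 | push {}
  [10] u=0 | in 1111 | out 0000 | ==
  [11] u=2 | in 1111 | out 0001 | ==

Converged values:
  [0] 0000
  [1] 1011
  [2] 0001
  [3] 1111
  [4] 1010
  [5] 1111
  [6] 1011
  [7] 0011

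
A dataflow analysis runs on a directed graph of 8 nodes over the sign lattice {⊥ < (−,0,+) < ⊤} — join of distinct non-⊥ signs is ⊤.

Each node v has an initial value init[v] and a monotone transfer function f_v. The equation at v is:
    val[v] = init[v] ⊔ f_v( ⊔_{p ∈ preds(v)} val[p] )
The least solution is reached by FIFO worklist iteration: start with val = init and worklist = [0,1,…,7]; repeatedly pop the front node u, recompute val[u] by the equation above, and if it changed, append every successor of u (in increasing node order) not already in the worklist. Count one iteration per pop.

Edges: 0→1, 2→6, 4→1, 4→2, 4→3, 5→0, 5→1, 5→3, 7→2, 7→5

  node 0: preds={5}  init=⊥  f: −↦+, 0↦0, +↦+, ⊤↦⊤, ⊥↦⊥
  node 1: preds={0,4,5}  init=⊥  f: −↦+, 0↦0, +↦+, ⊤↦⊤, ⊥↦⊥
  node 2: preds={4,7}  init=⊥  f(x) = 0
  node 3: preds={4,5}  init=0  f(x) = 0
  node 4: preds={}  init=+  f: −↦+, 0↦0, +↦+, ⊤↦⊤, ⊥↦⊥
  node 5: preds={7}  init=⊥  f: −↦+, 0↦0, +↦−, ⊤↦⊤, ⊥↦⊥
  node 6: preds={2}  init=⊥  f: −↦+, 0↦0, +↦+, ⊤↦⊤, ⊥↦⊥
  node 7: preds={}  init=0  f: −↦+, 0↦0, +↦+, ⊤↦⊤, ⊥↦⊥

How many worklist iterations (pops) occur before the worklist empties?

Worklist (11 pops):
  #1 pop 0: in=⊥ → ⊥ (no change)
  #2 pop 1: in=+ → + (was ⊥); enqueue []
  #3 pop 2: in=⊤ → 0 (was ⊥); enqueue []
  #4 pop 3: in=+ → 0 (no change)
  #5 pop 4: in=⊥ → + (no change)
  #6 pop 5: in=0 → 0 (was ⊥); enqueue [0,1,3]
  #7 pop 6: in=0 → 0 (was ⊥); enqueue []
  #8 pop 7: in=⊥ → 0 (no change)
  #9 pop 0: in=0 → 0 (was ⊥); enqueue []
  #10 pop 1: in=⊤ → ⊤ (was +); enqueue []
  #11 pop 3: in=⊤ → 0 (no change)

Fixpoint:
  val[0] = 0
  val[1] = ⊤
  val[2] = 0
  val[3] = 0
  val[4] = +
  val[5] = 0
  val[6] = 0
  val[7] = 0

11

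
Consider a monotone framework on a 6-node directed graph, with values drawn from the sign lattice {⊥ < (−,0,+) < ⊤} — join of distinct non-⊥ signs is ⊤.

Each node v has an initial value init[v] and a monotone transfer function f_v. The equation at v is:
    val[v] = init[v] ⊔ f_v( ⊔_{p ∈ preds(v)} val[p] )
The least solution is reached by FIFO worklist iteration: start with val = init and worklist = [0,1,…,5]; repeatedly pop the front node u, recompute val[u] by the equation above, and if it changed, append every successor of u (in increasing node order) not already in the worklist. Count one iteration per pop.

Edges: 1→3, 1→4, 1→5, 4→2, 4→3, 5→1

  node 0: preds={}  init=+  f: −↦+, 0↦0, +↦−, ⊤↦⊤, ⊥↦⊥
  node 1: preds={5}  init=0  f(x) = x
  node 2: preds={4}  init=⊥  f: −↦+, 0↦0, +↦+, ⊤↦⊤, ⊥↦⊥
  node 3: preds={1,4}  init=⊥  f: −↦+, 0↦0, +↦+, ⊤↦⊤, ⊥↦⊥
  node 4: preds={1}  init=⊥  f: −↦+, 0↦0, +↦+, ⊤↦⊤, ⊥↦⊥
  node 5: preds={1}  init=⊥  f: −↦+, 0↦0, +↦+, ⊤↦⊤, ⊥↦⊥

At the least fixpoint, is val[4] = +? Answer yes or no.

Worklist (9 pops):
  #1 pop 0: in=⊥ → + (no change)
  #2 pop 1: in=⊥ → 0 (no change)
  #3 pop 2: in=⊥ → ⊥ (no change)
  #4 pop 3: in=0 → 0 (was ⊥); enqueue []
  #5 pop 4: in=0 → 0 (was ⊥); enqueue [2,3]
  #6 pop 5: in=0 → 0 (was ⊥); enqueue [1]
  #7 pop 2: in=0 → 0 (was ⊥); enqueue []
  #8 pop 3: in=0 → 0 (no change)
  #9 pop 1: in=0 → 0 (no change)

Fixpoint:
  val[0] = +
  val[1] = 0
  val[2] = 0
  val[3] = 0
  val[4] = 0
  val[5] = 0

no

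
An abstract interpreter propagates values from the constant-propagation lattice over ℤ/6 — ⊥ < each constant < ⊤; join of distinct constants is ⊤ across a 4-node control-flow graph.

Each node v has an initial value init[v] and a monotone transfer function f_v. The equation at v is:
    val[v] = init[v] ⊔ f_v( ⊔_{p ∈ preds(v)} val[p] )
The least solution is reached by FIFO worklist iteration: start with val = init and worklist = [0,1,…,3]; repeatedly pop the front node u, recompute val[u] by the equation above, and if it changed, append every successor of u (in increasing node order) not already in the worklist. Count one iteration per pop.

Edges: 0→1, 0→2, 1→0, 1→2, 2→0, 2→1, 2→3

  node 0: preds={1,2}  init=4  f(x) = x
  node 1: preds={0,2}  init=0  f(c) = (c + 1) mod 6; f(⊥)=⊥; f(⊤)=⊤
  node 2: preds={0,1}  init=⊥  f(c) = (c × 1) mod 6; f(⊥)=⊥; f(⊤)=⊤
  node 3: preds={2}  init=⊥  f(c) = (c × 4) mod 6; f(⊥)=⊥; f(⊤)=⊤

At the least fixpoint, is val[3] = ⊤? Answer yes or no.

yes

Trace (6 dequeues):
  [1] u=0 | in 0 | out ⊤ | prev 4 | push {}
  [2] u=1 | in ⊤ | out ⊤ | prev 0 | push {0}
  [3] u=2 | in ⊤ | out ⊤ | prev ⊥ | push {1}
  [4] u=3 | in ⊤ | out ⊤ | prev ⊥ | push {}
  [5] u=0 | in ⊤ | out ⊤ | ==
  [6] u=1 | in ⊤ | out ⊤ | ==

Converged values:
  [0] ⊤
  [1] ⊤
  [2] ⊤
  [3] ⊤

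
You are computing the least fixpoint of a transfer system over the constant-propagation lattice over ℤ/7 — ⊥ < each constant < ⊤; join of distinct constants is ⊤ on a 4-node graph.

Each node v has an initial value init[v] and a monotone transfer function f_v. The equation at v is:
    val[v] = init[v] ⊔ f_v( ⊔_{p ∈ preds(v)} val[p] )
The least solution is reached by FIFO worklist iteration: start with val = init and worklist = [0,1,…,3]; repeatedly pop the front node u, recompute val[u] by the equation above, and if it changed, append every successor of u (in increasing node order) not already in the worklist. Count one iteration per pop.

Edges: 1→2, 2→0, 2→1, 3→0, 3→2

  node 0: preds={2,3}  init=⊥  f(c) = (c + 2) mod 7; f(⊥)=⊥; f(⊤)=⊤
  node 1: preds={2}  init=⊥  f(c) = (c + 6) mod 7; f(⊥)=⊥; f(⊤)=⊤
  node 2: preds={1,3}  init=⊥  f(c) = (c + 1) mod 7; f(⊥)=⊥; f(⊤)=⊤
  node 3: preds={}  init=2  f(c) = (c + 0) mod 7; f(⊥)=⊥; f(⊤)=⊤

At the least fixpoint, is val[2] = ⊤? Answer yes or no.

no

Trace (7 dequeues):
  [1] u=0 | in 2 | out 4 | prev ⊥ | push {}
  [2] u=1 | in ⊥ | out ⊥ | ==
  [3] u=2 | in 2 | out 3 | prev ⊥ | push {0,1}
  [4] u=3 | in ⊥ | out 2 | ==
  [5] u=0 | in ⊤ | out ⊤ | prev 4 | push {}
  [6] u=1 | in 3 | out 2 | prev ⊥ | push {2}
  [7] u=2 | in 2 | out 3 | ==

Converged values:
  [0] ⊤
  [1] 2
  [2] 3
  [3] 2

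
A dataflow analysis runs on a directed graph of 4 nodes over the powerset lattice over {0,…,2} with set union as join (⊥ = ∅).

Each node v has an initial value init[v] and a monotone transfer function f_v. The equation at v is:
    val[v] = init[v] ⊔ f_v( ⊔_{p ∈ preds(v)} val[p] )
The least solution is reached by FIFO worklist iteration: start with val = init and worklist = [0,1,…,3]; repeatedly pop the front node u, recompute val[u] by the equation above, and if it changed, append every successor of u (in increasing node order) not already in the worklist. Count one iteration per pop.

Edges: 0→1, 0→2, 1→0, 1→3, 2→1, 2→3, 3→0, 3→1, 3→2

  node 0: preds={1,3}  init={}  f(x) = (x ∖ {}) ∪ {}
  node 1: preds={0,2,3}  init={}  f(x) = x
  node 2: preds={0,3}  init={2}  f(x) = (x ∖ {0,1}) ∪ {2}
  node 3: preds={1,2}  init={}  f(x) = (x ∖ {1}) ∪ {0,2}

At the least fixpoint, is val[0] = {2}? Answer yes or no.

Iteration log — 9 steps:
  step 1. node 0  ⊔preds={}  new={}  stable
  step 2. node 1  ⊔preds={2}  new={2}  old={}  +wl: 0
  step 3. node 2  ⊔preds={}  new={2}  stable
  step 4. node 3  ⊔preds={2}  new={0,2}  old={}  +wl: 1,2
  step 5. node 0  ⊔preds={0,2}  new={0,2}  old={}  +wl: 
  step 6. node 1  ⊔preds={0,2}  new={0,2}  old={2}  +wl: 0,3
  step 7. node 2  ⊔preds={0,2}  new={2}  stable
  step 8. node 0  ⊔preds={0,2}  new={0,2}  stable
  step 9. node 3  ⊔preds={0,2}  new={0,2}  stable

Least fixpoint reached:
  node 0: {0,2}
  node 1: {0,2}
  node 2: {2}
  node 3: {0,2}

no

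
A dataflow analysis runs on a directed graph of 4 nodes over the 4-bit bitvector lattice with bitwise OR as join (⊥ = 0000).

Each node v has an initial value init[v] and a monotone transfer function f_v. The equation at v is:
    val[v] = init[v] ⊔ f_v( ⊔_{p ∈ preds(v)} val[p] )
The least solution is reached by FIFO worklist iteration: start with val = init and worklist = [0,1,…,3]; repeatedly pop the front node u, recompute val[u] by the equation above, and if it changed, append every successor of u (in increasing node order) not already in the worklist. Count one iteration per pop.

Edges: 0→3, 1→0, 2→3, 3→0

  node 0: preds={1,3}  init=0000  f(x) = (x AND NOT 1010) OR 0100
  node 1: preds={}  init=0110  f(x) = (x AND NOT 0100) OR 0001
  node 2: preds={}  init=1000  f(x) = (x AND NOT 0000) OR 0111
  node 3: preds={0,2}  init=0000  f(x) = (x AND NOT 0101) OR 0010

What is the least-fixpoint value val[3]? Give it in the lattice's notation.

1010

Worklist (6 pops):
  #1 pop 0: in=0110 → 0100 (was 0000); enqueue []
  #2 pop 1: in=0000 → 0111 (was 0110); enqueue [0]
  #3 pop 2: in=0000 → 1111 (was 1000); enqueue []
  #4 pop 3: in=1111 → 1010 (was 0000); enqueue []
  #5 pop 0: in=1111 → 0101 (was 0100); enqueue [3]
  #6 pop 3: in=1111 → 1010 (no change)

Fixpoint:
  val[0] = 0101
  val[1] = 0111
  val[2] = 1111
  val[3] = 1010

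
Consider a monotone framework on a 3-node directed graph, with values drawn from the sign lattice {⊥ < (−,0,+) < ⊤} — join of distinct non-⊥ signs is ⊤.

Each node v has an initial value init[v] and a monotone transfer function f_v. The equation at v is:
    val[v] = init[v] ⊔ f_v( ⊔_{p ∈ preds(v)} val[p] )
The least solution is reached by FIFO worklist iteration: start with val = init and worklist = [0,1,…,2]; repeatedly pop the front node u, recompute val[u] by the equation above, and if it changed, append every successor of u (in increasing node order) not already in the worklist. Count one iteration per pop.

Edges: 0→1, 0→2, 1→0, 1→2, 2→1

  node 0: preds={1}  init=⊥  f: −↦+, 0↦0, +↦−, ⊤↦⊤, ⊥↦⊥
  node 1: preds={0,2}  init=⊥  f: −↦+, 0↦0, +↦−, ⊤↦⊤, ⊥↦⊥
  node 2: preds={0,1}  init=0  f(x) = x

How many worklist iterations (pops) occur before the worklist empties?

Trace (6 dequeues):
  [1] u=0 | in ⊥ | out ⊥ | ==
  [2] u=1 | in 0 | out 0 | prev ⊥ | push {0}
  [3] u=2 | in 0 | out 0 | ==
  [4] u=0 | in 0 | out 0 | prev ⊥ | push {1,2}
  [5] u=1 | in 0 | out 0 | ==
  [6] u=2 | in 0 | out 0 | ==

Converged values:
  [0] 0
  [1] 0
  [2] 0

6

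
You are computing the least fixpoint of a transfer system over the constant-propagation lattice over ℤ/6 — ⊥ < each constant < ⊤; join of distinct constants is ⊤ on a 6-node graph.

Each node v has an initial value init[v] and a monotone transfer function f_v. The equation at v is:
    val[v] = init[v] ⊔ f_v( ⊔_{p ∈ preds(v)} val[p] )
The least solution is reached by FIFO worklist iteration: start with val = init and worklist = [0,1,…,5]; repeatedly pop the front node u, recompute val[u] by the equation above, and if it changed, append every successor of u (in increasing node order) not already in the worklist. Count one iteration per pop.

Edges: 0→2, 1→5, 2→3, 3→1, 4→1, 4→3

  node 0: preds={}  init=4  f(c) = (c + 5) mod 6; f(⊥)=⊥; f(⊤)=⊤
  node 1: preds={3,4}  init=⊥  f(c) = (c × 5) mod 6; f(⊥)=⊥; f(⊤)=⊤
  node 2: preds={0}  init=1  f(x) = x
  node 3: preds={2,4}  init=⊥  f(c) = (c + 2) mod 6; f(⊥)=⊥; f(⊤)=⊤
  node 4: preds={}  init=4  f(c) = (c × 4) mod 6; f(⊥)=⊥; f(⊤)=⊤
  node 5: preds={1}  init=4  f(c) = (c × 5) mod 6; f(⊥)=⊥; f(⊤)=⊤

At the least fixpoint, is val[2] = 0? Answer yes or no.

Worklist (8 pops):
  #1 pop 0: in=⊥ → 4 (no change)
  #2 pop 1: in=4 → 2 (was ⊥); enqueue []
  #3 pop 2: in=4 → ⊤ (was 1); enqueue []
  #4 pop 3: in=⊤ → ⊤ (was ⊥); enqueue [1]
  #5 pop 4: in=⊥ → 4 (no change)
  #6 pop 5: in=2 → 4 (no change)
  #7 pop 1: in=⊤ → ⊤ (was 2); enqueue [5]
  #8 pop 5: in=⊤ → ⊤ (was 4); enqueue []

Fixpoint:
  val[0] = 4
  val[1] = ⊤
  val[2] = ⊤
  val[3] = ⊤
  val[4] = 4
  val[5] = ⊤

no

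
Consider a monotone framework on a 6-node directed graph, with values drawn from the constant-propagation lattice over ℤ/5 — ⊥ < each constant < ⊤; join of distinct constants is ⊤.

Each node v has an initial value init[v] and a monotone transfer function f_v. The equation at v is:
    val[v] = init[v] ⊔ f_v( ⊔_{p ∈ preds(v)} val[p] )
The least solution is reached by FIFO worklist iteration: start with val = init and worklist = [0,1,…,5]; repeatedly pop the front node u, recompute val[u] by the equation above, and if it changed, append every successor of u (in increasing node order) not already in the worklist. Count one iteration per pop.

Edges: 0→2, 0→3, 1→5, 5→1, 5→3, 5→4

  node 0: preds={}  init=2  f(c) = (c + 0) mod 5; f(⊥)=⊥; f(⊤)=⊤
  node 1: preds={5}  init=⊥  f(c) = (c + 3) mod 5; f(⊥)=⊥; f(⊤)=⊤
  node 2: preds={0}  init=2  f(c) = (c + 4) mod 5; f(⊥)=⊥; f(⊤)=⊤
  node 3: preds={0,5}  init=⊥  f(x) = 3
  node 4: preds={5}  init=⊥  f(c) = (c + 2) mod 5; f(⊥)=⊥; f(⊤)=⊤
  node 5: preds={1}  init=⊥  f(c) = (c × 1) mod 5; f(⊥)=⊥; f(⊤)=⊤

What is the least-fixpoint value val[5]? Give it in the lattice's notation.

Trace (6 dequeues):
  [1] u=0 | in ⊥ | out 2 | ==
  [2] u=1 | in ⊥ | out ⊥ | ==
  [3] u=2 | in 2 | out ⊤ | prev 2 | push {}
  [4] u=3 | in 2 | out 3 | prev ⊥ | push {}
  [5] u=4 | in ⊥ | out ⊥ | ==
  [6] u=5 | in ⊥ | out ⊥ | ==

Converged values:
  [0] 2
  [1] ⊥
  [2] ⊤
  [3] 3
  [4] ⊥
  [5] ⊥

⊥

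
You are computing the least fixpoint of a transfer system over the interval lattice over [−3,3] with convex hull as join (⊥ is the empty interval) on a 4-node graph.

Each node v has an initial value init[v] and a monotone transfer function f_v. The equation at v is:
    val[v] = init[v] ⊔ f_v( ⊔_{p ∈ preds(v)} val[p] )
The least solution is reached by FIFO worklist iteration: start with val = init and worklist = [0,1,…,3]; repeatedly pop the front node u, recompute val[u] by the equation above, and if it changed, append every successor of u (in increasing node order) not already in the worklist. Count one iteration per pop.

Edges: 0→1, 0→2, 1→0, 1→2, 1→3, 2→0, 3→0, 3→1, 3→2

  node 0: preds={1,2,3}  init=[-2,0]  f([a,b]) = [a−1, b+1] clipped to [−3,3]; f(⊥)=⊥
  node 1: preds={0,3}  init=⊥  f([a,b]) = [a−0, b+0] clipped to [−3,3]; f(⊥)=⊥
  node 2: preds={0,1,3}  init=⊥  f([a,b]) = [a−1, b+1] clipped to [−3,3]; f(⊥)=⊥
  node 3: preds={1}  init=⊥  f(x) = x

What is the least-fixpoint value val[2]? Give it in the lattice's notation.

[-3,3]

Worklist (16 pops):
  #1 pop 0: in=⊥ → [-2,0] (no change)
  #2 pop 1: in=[-2,0] → [-2,0] (was ⊥); enqueue [0]
  #3 pop 2: in=[-2,0] → [-3,1] (was ⊥); enqueue []
  #4 pop 3: in=[-2,0] → [-2,0] (was ⊥); enqueue [1,2]
  #5 pop 0: in=[-3,1] → [-3,2] (was [-2,0]); enqueue []
  #6 pop 1: in=[-3,2] → [-3,2] (was [-2,0]); enqueue [0,3]
  #7 pop 2: in=[-3,2] → [-3,3] (was [-3,1]); enqueue []
  #8 pop 0: in=[-3,3] → [-3,3] (was [-3,2]); enqueue [1,2]
  #9 pop 3: in=[-3,2] → [-3,2] (was [-2,0]); enqueue [0]
  #10 pop 1: in=[-3,3] → [-3,3] (was [-3,2]); enqueue [3]
  #11 pop 2: in=[-3,3] → [-3,3] (no change)
  #12 pop 0: in=[-3,3] → [-3,3] (no change)
  #13 pop 3: in=[-3,3] → [-3,3] (was [-3,2]); enqueue [0,1,2]
  #14 pop 0: in=[-3,3] → [-3,3] (no change)
  #15 pop 1: in=[-3,3] → [-3,3] (no change)
  #16 pop 2: in=[-3,3] → [-3,3] (no change)

Fixpoint:
  val[0] = [-3,3]
  val[1] = [-3,3]
  val[2] = [-3,3]
  val[3] = [-3,3]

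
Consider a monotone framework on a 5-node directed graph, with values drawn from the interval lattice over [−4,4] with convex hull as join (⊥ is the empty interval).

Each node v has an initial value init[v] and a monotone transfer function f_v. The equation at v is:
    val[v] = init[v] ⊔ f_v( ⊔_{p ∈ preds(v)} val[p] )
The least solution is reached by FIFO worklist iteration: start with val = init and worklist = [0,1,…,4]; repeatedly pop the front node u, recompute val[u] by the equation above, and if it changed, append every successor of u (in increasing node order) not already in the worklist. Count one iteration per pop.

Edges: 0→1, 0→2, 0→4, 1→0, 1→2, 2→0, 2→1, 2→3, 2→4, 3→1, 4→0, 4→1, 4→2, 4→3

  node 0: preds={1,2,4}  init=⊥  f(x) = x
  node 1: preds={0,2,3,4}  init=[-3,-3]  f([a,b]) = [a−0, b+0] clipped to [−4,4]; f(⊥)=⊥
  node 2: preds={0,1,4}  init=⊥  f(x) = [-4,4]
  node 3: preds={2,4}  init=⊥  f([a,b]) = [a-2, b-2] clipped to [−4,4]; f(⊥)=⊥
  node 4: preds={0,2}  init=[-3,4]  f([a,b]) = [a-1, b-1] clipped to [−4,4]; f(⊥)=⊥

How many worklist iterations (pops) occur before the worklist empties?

11

Worklist (11 pops):
  #1 pop 0: in=[-3,4] → [-3,4] (was ⊥); enqueue []
  #2 pop 1: in=[-3,4] → [-3,4] (was [-3,-3]); enqueue [0]
  #3 pop 2: in=[-3,4] → [-4,4] (was ⊥); enqueue [1]
  #4 pop 3: in=[-4,4] → [-4,2] (was ⊥); enqueue []
  #5 pop 4: in=[-4,4] → [-4,4] (was [-3,4]); enqueue [2,3]
  #6 pop 0: in=[-4,4] → [-4,4] (was [-3,4]); enqueue [4]
  #7 pop 1: in=[-4,4] → [-4,4] (was [-3,4]); enqueue [0]
  #8 pop 2: in=[-4,4] → [-4,4] (no change)
  #9 pop 3: in=[-4,4] → [-4,2] (no change)
  #10 pop 4: in=[-4,4] → [-4,4] (no change)
  #11 pop 0: in=[-4,4] → [-4,4] (no change)

Fixpoint:
  val[0] = [-4,4]
  val[1] = [-4,4]
  val[2] = [-4,4]
  val[3] = [-4,2]
  val[4] = [-4,4]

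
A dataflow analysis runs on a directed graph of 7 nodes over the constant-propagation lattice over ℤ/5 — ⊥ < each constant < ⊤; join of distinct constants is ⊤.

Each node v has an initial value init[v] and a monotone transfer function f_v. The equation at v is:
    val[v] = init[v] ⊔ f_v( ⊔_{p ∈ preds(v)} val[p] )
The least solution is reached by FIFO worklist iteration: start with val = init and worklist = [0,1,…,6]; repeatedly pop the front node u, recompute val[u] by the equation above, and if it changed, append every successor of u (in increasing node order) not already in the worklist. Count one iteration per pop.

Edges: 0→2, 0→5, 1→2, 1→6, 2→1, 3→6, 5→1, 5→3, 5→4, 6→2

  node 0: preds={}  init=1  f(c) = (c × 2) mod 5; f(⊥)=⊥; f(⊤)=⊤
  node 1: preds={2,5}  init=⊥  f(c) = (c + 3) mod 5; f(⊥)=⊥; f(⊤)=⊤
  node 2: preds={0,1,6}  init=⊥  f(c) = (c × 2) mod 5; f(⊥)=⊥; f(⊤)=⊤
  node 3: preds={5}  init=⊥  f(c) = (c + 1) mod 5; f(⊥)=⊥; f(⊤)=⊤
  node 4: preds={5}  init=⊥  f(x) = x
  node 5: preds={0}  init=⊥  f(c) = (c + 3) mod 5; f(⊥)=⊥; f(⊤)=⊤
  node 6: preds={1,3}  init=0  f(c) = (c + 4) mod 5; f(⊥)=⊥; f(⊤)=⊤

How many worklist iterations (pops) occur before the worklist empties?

13

Iteration log — 13 steps:
  step 1. node 0  ⊔preds=⊥  new=1  stable
  step 2. node 1  ⊔preds=⊥  new=⊥  stable
  step 3. node 2  ⊔preds=⊤  new=⊤  old=⊥  +wl: 1
  step 4. node 3  ⊔preds=⊥  new=⊥  stable
  step 5. node 4  ⊔preds=⊥  new=⊥  stable
  step 6. node 5  ⊔preds=1  new=4  old=⊥  +wl: 3,4
  step 7. node 6  ⊔preds=⊥  new=0  stable
  step 8. node 1  ⊔preds=⊤  new=⊤  old=⊥  +wl: 2,6
  step 9. node 3  ⊔preds=4  new=0  old=⊥  +wl: 
  step 10. node 4  ⊔preds=4  new=4  old=⊥  +wl: 
  step 11. node 2  ⊔preds=⊤  new=⊤  stable
  step 12. node 6  ⊔preds=⊤  new=⊤  old=0  +wl: 2
  step 13. node 2  ⊔preds=⊤  new=⊤  stable

Least fixpoint reached:
  node 0: 1
  node 1: ⊤
  node 2: ⊤
  node 3: 0
  node 4: 4
  node 5: 4
  node 6: ⊤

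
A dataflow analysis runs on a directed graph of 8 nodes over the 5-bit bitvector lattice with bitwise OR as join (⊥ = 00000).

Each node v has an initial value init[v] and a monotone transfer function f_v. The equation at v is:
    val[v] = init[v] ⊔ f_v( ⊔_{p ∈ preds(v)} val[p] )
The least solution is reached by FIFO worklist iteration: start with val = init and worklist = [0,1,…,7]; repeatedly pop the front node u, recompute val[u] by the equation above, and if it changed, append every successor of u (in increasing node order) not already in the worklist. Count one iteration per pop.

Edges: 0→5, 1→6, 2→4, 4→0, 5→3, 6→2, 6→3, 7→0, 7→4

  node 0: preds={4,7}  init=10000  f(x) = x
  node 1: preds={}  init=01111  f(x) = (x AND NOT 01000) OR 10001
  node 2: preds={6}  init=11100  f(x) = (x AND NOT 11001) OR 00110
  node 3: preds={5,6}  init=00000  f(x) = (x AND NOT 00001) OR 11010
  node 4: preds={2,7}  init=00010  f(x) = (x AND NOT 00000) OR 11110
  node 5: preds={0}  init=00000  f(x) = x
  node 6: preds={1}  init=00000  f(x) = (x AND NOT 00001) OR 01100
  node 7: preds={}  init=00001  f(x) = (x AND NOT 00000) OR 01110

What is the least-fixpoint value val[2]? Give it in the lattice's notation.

Iteration log — 14 steps:
  step 1. node 0  ⊔preds=00011  new=10011  old=10000  +wl: 
  step 2. node 1  ⊔preds=00000  new=11111  old=01111  +wl: 
  step 3. node 2  ⊔preds=00000  new=11110  old=11100  +wl: 
  step 4. node 3  ⊔preds=00000  new=11010  old=00000  +wl: 
  step 5. node 4  ⊔preds=11111  new=11111  old=00010  +wl: 0
  step 6. node 5  ⊔preds=10011  new=10011  old=00000  +wl: 3
  step 7. node 6  ⊔preds=11111  new=11110  old=00000  +wl: 2
  step 8. node 7  ⊔preds=00000  new=01111  old=00001  +wl: 4
  step 9. node 0  ⊔preds=11111  new=11111  old=10011  +wl: 5
  step 10. node 3  ⊔preds=11111  new=11110  old=11010  +wl: 
  step 11. node 2  ⊔preds=11110  new=11110  stable
  step 12. node 4  ⊔preds=11111  new=11111  stable
  step 13. node 5  ⊔preds=11111  new=11111  old=10011  +wl: 3
  step 14. node 3  ⊔preds=11111  new=11110  stable

Least fixpoint reached:
  node 0: 11111
  node 1: 11111
  node 2: 11110
  node 3: 11110
  node 4: 11111
  node 5: 11111
  node 6: 11110
  node 7: 01111

11110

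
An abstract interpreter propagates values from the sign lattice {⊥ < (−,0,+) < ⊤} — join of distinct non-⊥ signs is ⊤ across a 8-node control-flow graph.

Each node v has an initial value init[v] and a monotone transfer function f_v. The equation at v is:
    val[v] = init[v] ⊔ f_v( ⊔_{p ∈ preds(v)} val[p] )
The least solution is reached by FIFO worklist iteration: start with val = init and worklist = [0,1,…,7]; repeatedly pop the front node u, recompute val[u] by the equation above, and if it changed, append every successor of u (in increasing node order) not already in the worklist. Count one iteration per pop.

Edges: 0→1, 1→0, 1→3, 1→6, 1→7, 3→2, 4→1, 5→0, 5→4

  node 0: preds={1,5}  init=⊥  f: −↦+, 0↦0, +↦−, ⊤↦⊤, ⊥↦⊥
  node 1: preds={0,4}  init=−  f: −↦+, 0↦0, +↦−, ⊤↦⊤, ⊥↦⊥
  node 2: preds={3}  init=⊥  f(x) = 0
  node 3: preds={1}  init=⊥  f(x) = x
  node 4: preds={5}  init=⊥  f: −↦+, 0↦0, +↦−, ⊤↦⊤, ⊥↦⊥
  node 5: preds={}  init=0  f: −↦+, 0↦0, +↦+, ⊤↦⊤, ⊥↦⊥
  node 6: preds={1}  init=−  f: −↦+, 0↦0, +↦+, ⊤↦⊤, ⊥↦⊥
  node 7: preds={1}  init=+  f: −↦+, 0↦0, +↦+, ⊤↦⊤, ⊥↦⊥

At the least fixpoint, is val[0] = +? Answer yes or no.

Iteration log — 11 steps:
  step 1. node 0  ⊔preds=⊤  new=⊤  old=⊥  +wl: 
  step 2. node 1  ⊔preds=⊤  new=⊤  old=−  +wl: 0
  step 3. node 2  ⊔preds=⊥  new=0  old=⊥  +wl: 
  step 4. node 3  ⊔preds=⊤  new=⊤  old=⊥  +wl: 2
  step 5. node 4  ⊔preds=0  new=0  old=⊥  +wl: 1
  step 6. node 5  ⊔preds=⊥  new=0  stable
  step 7. node 6  ⊔preds=⊤  new=⊤  old=−  +wl: 
  step 8. node 7  ⊔preds=⊤  new=⊤  old=+  +wl: 
  step 9. node 0  ⊔preds=⊤  new=⊤  stable
  step 10. node 2  ⊔preds=⊤  new=0  stable
  step 11. node 1  ⊔preds=⊤  new=⊤  stable

Least fixpoint reached:
  node 0: ⊤
  node 1: ⊤
  node 2: 0
  node 3: ⊤
  node 4: 0
  node 5: 0
  node 6: ⊤
  node 7: ⊤

no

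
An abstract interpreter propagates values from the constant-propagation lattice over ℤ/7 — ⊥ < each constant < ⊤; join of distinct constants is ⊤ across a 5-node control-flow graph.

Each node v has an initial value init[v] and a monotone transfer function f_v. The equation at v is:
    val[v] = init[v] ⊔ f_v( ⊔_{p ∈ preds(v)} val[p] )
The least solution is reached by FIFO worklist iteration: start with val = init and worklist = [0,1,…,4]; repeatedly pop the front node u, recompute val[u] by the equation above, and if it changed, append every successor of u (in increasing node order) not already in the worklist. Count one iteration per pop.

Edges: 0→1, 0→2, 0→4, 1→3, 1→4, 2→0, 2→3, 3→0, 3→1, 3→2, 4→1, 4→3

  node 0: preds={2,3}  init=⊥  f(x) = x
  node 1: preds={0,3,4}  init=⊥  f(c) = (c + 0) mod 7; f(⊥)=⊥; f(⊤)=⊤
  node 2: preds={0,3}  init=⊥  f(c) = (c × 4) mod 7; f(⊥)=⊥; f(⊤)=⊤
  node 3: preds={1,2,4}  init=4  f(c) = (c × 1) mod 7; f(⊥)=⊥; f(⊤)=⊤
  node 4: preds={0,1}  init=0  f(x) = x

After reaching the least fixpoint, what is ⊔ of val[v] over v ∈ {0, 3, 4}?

Iteration log — 11 steps:
  step 1. node 0  ⊔preds=4  new=4  old=⊥  +wl: 
  step 2. node 1  ⊔preds=⊤  new=⊤  old=⊥  +wl: 
  step 3. node 2  ⊔preds=4  new=2  old=⊥  +wl: 0
  step 4. node 3  ⊔preds=⊤  new=⊤  old=4  +wl: 1,2
  step 5. node 4  ⊔preds=⊤  new=⊤  old=0  +wl: 3
  step 6. node 0  ⊔preds=⊤  new=⊤  old=4  +wl: 4
  step 7. node 1  ⊔preds=⊤  new=⊤  stable
  step 8. node 2  ⊔preds=⊤  new=⊤  old=2  +wl: 0
  step 9. node 3  ⊔preds=⊤  new=⊤  stable
  step 10. node 4  ⊔preds=⊤  new=⊤  stable
  step 11. node 0  ⊔preds=⊤  new=⊤  stable

Least fixpoint reached:
  node 0: ⊤
  node 1: ⊤
  node 2: ⊤
  node 3: ⊤
  node 4: ⊤

⊤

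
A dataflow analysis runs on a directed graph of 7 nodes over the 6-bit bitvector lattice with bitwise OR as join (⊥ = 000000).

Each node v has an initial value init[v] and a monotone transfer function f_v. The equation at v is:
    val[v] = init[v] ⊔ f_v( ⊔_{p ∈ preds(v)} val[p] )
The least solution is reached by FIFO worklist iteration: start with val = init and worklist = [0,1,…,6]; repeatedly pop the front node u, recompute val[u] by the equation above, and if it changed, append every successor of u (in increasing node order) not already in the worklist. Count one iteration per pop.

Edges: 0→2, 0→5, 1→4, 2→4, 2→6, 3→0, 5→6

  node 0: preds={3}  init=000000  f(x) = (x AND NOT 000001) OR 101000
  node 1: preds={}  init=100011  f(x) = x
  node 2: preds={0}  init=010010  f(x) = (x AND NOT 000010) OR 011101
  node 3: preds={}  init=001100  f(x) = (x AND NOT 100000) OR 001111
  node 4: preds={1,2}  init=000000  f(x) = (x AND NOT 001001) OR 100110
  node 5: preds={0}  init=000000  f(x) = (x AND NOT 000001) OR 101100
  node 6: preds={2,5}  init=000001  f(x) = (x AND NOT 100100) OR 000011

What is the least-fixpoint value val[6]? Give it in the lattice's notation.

011011

Iteration log — 11 steps:
  step 1. node 0  ⊔preds=001100  new=101100  old=000000  +wl: 
  step 2. node 1  ⊔preds=000000  new=100011  stable
  step 3. node 2  ⊔preds=101100  new=111111  old=010010  +wl: 
  step 4. node 3  ⊔preds=000000  new=001111  old=001100  +wl: 0
  step 5. node 4  ⊔preds=111111  new=110110  old=000000  +wl: 
  step 6. node 5  ⊔preds=101100  new=101100  old=000000  +wl: 
  step 7. node 6  ⊔preds=111111  new=011011  old=000001  +wl: 
  step 8. node 0  ⊔preds=001111  new=101110  old=101100  +wl: 2,5
  step 9. node 2  ⊔preds=101110  new=111111  stable
  step 10. node 5  ⊔preds=101110  new=101110  old=101100  +wl: 6
  step 11. node 6  ⊔preds=111111  new=011011  stable

Least fixpoint reached:
  node 0: 101110
  node 1: 100011
  node 2: 111111
  node 3: 001111
  node 4: 110110
  node 5: 101110
  node 6: 011011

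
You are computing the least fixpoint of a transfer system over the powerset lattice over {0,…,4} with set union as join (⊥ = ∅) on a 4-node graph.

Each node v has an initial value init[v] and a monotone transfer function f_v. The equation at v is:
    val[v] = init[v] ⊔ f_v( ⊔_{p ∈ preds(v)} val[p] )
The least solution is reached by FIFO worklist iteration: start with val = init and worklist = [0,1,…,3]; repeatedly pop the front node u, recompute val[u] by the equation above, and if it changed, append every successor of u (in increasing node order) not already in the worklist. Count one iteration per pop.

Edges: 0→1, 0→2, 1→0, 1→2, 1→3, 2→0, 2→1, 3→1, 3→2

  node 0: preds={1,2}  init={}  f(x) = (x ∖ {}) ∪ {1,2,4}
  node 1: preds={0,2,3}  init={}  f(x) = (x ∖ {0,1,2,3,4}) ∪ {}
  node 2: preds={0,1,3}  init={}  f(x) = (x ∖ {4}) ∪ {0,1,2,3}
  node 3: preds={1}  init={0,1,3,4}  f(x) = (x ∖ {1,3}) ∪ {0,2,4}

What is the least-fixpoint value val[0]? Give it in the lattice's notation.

{0,1,2,3,4}

Trace (7 dequeues):
  [1] u=0 | in {} | out {1,2,4} | prev {} | push {}
  [2] u=1 | in {0,1,2,3,4} | out {} | ==
  [3] u=2 | in {0,1,2,3,4} | out {0,1,2,3} | prev {} | push {0,1}
  [4] u=3 | in {} | out {0,1,2,3,4} | prev {0,1,3,4} | push {2}
  [5] u=0 | in {0,1,2,3} | out {0,1,2,3,4} | prev {1,2,4} | push {}
  [6] u=1 | in {0,1,2,3,4} | out {} | ==
  [7] u=2 | in {0,1,2,3,4} | out {0,1,2,3} | ==

Converged values:
  [0] {0,1,2,3,4}
  [1] {}
  [2] {0,1,2,3}
  [3] {0,1,2,3,4}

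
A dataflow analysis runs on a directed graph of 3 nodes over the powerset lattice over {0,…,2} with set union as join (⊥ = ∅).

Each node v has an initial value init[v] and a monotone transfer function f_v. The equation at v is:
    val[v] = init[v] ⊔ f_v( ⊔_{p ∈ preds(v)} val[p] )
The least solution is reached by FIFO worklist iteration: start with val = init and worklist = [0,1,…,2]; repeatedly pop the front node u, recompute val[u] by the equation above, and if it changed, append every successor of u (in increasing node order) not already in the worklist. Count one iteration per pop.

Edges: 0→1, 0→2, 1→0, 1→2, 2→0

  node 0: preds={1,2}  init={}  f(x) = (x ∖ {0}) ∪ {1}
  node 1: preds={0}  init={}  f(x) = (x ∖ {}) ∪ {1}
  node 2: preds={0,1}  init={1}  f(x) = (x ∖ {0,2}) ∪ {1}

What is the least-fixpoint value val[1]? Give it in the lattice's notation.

Trace (4 dequeues):
  [1] u=0 | in {1} | out {1} | prev {} | push {}
  [2] u=1 | in {1} | out {1} | prev {} | push {0}
  [3] u=2 | in {1} | out {1} | ==
  [4] u=0 | in {1} | out {1} | ==

Converged values:
  [0] {1}
  [1] {1}
  [2] {1}

{1}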